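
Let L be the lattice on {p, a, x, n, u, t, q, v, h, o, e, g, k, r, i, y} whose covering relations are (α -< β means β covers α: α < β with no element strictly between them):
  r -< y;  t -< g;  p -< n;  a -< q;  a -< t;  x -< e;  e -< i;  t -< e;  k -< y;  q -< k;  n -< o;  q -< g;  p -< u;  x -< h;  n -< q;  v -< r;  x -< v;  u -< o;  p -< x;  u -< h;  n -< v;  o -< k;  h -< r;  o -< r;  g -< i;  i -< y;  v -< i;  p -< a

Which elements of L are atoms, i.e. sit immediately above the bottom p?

The atoms are exactly the elements that cover p: a, n, u, x.

a, n, u, x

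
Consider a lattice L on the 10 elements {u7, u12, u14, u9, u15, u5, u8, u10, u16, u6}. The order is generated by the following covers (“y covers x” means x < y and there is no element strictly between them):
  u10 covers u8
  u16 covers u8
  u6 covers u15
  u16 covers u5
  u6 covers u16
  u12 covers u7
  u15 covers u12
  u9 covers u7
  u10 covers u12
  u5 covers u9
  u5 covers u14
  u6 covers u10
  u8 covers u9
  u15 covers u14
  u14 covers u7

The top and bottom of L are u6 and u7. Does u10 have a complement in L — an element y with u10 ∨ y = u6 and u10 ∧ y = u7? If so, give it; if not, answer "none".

u14

Need y with u10 ∨ y = u6 and u10 ∧ y = u7.
Checking each element gives: u14.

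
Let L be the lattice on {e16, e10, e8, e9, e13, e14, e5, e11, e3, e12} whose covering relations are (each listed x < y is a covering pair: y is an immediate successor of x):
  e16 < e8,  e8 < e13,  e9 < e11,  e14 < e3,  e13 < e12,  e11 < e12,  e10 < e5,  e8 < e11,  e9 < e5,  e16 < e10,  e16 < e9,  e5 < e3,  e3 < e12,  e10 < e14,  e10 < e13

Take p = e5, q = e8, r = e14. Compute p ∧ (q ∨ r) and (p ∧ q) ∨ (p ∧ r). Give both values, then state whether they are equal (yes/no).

q ∨ r = e12, so p ∧ (q ∨ r) = e5 ∧ e12 = e5.
p ∧ q = e16 and p ∧ r = e10, so (p ∧ q) ∨ (p ∧ r) = e16 ∨ e10 = e10.
Equal: no.

e5; e10; no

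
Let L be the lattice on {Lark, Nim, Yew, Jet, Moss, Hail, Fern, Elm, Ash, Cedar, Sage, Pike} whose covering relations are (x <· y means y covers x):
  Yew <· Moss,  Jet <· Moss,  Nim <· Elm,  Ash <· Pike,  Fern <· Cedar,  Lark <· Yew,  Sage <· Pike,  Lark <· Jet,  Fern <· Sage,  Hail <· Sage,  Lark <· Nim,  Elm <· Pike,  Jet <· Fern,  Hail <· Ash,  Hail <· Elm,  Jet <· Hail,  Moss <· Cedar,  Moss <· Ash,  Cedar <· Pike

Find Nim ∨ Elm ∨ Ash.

Pike

Common upper bounds of {Nim, Elm, Ash}: Pike.
The least among these is Pike.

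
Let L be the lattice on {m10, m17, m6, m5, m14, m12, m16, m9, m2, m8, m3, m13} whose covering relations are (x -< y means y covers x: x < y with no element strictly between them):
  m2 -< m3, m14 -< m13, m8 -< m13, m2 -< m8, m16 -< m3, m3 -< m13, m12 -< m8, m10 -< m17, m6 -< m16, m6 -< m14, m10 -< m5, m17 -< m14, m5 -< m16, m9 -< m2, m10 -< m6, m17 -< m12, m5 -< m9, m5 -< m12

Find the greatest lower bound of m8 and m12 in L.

m12

Common lower bounds of {m8, m12}: m10, m12, m17, m5.
The greatest among these is m12.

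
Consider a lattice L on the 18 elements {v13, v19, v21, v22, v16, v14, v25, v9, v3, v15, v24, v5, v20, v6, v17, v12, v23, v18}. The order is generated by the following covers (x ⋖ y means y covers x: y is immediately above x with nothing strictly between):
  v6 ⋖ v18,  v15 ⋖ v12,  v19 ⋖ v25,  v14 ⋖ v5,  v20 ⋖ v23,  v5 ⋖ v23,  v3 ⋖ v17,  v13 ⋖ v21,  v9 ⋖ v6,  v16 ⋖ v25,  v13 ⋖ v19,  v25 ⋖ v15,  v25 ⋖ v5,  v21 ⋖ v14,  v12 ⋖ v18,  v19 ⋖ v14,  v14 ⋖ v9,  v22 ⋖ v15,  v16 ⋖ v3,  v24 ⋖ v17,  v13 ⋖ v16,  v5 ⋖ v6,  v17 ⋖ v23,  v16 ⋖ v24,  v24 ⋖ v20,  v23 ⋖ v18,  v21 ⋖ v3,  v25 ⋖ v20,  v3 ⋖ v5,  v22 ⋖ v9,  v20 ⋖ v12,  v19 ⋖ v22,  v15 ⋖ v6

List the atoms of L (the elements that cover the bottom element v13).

The atoms are exactly the elements that cover v13: v16, v19, v21.

v16, v19, v21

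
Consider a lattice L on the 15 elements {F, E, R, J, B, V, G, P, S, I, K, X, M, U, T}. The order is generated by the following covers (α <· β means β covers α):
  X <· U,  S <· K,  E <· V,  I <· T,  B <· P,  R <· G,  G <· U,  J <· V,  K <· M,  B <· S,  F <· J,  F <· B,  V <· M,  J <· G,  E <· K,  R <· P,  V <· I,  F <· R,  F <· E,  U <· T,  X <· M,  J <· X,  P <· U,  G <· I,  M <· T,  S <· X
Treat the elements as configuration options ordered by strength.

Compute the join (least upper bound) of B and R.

Common upper bounds of {B, R}: P, T, U.
The least among these is P.

P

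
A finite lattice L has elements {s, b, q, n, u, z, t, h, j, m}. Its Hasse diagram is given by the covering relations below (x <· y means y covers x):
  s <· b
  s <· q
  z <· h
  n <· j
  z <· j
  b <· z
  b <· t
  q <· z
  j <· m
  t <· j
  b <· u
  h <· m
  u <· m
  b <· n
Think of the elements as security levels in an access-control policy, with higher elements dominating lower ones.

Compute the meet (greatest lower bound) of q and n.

s

Common lower bounds of {q, n}: s.
The greatest among these is s.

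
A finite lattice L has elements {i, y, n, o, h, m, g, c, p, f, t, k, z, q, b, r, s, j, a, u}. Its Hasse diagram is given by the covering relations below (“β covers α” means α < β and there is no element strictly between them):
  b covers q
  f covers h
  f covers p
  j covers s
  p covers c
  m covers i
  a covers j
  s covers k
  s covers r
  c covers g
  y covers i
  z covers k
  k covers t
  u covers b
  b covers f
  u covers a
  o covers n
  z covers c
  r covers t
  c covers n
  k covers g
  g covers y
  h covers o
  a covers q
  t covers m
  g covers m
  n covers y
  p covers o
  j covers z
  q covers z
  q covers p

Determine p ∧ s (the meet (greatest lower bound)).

Common lower bounds of {p, s}: g, i, m, y.
The greatest among these is g.

g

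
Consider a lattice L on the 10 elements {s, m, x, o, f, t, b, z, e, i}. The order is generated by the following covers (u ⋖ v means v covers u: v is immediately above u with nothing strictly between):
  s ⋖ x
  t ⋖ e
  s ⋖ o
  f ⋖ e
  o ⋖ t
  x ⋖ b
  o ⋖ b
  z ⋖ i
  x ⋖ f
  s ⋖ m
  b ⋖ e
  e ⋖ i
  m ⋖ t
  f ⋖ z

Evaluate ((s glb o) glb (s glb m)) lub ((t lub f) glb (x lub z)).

f

s ∧ o = s
s ∧ m = s
s ∧ s = s
t ∨ f = e
x ∨ z = z
e ∧ z = f
s ∨ f = f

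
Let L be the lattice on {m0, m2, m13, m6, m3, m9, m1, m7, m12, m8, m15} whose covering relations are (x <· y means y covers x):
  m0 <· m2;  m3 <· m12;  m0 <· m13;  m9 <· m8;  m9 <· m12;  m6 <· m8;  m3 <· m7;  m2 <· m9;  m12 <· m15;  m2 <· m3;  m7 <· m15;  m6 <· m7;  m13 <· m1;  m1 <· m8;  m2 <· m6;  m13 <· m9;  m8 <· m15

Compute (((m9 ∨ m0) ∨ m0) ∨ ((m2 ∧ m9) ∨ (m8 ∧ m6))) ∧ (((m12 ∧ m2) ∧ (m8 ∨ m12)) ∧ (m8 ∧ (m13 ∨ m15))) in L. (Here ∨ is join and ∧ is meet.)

m9 ∨ m0 = m9
m9 ∨ m0 = m9
m2 ∧ m9 = m2
m8 ∧ m6 = m6
m2 ∨ m6 = m6
m9 ∨ m6 = m8
m12 ∧ m2 = m2
m8 ∨ m12 = m15
m2 ∧ m15 = m2
m13 ∨ m15 = m15
m8 ∧ m15 = m8
m2 ∧ m8 = m2
m8 ∧ m2 = m2

m2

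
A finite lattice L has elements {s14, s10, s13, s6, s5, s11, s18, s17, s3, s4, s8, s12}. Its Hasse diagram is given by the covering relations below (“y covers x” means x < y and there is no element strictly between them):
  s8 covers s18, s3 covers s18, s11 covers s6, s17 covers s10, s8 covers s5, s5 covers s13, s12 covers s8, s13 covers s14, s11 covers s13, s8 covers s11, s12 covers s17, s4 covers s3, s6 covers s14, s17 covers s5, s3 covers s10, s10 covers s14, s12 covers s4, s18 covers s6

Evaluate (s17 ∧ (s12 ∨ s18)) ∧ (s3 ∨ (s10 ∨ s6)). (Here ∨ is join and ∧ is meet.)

s12 ∨ s18 = s12
s17 ∧ s12 = s17
s10 ∨ s6 = s3
s3 ∨ s3 = s3
s17 ∧ s3 = s10

s10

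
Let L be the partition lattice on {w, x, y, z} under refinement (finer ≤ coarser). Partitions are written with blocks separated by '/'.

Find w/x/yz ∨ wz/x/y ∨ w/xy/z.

wxyz

Common upper bounds of {w/x/yz, wz/x/y, w/xy/z}: wxyz.
The least among these is wxyz.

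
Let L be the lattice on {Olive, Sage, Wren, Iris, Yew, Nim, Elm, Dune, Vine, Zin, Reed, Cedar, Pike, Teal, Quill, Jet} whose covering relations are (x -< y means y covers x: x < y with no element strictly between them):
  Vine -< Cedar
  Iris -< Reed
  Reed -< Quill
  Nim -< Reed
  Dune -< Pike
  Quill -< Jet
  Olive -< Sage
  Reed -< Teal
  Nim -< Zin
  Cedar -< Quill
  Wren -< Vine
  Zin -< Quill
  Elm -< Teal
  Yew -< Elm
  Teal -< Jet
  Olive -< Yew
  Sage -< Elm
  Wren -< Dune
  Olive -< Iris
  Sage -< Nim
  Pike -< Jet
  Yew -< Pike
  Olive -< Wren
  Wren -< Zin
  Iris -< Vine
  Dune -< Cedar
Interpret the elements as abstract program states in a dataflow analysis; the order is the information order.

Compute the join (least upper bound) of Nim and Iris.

Reed

Common upper bounds of {Nim, Iris}: Jet, Quill, Reed, Teal.
The least among these is Reed.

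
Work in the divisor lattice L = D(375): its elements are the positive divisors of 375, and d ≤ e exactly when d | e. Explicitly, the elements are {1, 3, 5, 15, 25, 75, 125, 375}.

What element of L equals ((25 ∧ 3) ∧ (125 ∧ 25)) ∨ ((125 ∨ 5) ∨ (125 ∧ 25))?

125

25 ∧ 3 = 1
125 ∧ 25 = 25
1 ∧ 25 = 1
125 ∨ 5 = 125
125 ∧ 25 = 25
125 ∨ 25 = 125
1 ∨ 125 = 125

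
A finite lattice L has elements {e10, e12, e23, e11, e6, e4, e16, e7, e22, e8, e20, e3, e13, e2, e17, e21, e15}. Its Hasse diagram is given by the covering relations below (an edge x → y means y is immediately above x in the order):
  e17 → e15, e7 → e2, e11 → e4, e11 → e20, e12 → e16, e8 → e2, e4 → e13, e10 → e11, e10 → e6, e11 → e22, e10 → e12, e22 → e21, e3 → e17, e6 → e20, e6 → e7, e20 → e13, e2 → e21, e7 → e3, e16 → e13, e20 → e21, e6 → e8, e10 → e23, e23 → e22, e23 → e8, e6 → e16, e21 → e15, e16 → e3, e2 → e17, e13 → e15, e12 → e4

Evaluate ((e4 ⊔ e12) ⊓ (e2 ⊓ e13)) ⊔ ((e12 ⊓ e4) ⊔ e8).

e4 ∨ e12 = e4
e2 ∧ e13 = e6
e4 ∧ e6 = e10
e12 ∧ e4 = e12
e12 ∨ e8 = e17
e10 ∨ e17 = e17

e17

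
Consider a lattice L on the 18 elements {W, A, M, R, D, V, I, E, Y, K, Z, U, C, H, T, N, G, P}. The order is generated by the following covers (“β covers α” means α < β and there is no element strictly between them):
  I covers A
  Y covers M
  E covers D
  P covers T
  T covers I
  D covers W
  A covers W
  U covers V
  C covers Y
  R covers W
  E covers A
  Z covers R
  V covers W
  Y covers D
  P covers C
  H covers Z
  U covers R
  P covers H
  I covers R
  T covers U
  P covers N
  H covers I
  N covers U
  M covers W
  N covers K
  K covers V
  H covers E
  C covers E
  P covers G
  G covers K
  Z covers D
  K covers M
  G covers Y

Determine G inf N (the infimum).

K

Common lower bounds of {G, N}: K, M, V, W.
The greatest among these is K.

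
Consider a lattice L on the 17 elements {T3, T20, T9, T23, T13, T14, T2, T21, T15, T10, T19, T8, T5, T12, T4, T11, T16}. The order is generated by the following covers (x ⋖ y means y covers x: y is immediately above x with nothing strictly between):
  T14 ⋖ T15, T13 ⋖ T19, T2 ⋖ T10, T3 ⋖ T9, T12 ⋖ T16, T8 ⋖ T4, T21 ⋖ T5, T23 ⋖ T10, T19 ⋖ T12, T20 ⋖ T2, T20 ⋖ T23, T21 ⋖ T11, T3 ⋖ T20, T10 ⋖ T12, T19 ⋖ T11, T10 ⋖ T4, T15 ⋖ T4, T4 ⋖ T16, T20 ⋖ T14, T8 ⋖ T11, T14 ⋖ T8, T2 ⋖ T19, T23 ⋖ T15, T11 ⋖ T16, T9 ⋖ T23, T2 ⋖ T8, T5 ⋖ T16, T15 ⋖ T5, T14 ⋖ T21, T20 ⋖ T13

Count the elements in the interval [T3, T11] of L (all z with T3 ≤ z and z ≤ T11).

9

The interval [T3, T11] = {T11, T13, T14, T19, T2, T20, T21, T3, T8}, which has 9 elements.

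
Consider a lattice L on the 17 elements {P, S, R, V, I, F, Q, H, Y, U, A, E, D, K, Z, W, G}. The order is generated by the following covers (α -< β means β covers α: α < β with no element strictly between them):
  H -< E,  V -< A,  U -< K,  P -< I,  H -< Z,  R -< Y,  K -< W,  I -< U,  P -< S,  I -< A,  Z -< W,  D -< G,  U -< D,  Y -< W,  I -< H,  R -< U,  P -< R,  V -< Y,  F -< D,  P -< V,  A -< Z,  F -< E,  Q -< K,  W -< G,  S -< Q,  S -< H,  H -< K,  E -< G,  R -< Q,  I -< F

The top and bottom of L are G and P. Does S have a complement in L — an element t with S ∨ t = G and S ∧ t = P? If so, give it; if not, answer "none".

D

Need t with S ∨ t = G and S ∧ t = P.
Checking each element gives: D.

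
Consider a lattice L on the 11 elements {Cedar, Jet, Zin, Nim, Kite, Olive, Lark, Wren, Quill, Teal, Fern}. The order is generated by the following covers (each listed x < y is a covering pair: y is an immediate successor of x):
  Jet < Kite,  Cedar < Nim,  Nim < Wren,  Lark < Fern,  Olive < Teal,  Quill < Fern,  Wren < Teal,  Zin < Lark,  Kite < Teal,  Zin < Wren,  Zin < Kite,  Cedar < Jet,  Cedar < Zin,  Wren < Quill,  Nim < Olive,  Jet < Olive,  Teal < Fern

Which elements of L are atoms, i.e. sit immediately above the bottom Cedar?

Jet, Nim, Zin

The atoms are exactly the elements that cover Cedar: Jet, Nim, Zin.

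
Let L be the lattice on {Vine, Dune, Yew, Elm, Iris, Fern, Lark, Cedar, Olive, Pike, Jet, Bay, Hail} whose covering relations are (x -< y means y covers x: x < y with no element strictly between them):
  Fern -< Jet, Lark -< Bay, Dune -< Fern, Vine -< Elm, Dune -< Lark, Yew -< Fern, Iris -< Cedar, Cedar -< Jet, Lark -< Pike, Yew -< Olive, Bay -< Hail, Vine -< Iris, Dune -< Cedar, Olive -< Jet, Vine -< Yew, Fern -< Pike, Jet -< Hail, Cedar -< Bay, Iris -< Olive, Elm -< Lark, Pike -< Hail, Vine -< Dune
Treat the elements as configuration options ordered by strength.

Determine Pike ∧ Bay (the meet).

Common lower bounds of {Pike, Bay}: Dune, Elm, Lark, Vine.
The greatest among these is Lark.

Lark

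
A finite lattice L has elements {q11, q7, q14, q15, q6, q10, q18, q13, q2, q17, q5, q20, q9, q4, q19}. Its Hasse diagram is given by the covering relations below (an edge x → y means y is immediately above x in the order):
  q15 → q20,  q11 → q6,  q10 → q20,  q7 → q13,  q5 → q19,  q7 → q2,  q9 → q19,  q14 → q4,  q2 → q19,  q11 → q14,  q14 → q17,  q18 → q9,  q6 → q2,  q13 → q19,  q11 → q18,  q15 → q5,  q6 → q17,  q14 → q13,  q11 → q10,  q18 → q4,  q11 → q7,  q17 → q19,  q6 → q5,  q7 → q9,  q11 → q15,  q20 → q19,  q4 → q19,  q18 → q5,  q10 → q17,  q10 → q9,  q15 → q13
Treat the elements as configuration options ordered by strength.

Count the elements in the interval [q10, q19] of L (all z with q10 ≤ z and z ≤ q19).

5

The interval [q10, q19] = {q10, q17, q19, q20, q9}, which has 5 elements.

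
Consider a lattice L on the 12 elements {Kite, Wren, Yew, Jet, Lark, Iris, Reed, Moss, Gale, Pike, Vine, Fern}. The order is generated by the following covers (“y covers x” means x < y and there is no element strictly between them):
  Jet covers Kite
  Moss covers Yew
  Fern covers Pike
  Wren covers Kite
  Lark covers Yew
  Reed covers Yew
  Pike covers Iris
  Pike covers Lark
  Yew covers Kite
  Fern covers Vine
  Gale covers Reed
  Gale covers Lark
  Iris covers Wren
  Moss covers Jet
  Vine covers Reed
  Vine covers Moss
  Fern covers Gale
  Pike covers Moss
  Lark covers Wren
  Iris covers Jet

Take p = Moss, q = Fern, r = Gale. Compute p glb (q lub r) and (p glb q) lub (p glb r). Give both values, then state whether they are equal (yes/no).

Moss; Moss; yes

q lub r = Fern, so p glb (q lub r) = Moss glb Fern = Moss.
p glb q = Moss and p glb r = Yew, so (p glb q) lub (p glb r) = Moss lub Yew = Moss.
Equal: yes.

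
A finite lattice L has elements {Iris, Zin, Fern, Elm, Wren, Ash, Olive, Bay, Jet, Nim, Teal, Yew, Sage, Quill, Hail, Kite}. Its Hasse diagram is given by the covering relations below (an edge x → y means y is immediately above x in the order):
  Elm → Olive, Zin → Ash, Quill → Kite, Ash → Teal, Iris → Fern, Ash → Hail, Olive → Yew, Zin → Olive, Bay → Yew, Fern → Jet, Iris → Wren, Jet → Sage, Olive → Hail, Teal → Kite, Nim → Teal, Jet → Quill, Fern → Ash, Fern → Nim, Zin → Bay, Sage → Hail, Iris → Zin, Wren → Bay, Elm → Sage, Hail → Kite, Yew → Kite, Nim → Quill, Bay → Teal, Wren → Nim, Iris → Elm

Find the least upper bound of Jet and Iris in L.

Jet

Common upper bounds of {Jet, Iris}: Hail, Jet, Kite, Quill, Sage.
The least among these is Jet.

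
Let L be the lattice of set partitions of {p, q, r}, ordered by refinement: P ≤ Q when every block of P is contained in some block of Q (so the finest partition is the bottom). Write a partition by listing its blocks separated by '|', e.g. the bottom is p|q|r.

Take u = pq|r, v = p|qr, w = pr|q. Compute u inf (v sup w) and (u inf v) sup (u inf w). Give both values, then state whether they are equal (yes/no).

pq|r; p|q|r; no

v sup w = pqr, so u inf (v sup w) = pq|r inf pqr = pq|r.
u inf v = p|q|r and u inf w = p|q|r, so (u inf v) sup (u inf w) = p|q|r sup p|q|r = p|q|r.
Equal: no.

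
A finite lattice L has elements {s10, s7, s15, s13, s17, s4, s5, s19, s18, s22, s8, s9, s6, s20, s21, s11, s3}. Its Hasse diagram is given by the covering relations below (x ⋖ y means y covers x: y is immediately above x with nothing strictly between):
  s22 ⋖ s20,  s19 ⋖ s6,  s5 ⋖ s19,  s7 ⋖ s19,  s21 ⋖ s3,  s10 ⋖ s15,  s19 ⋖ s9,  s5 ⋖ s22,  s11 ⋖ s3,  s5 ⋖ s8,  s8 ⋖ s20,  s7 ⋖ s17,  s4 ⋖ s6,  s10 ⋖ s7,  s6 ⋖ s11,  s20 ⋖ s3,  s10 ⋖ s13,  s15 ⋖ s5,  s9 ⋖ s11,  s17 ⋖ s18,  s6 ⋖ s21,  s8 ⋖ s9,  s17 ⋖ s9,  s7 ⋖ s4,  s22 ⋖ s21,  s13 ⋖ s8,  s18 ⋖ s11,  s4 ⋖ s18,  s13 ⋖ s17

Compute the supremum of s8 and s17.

s9

Common upper bounds of {s8, s17}: s11, s3, s9.
The least among these is s9.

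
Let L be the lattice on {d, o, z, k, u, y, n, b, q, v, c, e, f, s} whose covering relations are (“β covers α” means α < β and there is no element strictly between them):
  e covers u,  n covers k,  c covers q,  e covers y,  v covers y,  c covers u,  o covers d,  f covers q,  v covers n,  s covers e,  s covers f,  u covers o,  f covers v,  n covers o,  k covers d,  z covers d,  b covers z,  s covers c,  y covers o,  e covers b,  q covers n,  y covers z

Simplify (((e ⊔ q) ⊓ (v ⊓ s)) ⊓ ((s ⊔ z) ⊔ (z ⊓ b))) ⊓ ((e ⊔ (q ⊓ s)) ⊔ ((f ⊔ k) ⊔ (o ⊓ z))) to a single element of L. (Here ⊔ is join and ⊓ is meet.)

v

e ∨ q = s
v ∧ s = v
s ∧ v = v
s ∨ z = s
z ∧ b = z
s ∨ z = s
v ∧ s = v
q ∧ s = q
e ∨ q = s
f ∨ k = f
o ∧ z = d
f ∨ d = f
s ∨ f = s
v ∧ s = v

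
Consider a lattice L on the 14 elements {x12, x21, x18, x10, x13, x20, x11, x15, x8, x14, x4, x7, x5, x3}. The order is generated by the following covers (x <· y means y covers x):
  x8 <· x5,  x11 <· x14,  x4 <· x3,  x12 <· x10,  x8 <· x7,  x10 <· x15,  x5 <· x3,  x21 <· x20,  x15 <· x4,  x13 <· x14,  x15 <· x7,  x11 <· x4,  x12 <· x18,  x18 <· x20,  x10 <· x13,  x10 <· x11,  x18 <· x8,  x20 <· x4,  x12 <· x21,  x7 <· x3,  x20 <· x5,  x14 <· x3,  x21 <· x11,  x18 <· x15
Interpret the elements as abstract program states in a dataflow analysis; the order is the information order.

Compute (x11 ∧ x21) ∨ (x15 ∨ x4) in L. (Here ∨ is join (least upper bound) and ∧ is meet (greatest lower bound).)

x4

x11 ∧ x21 = x21
x15 ∨ x4 = x4
x21 ∨ x4 = x4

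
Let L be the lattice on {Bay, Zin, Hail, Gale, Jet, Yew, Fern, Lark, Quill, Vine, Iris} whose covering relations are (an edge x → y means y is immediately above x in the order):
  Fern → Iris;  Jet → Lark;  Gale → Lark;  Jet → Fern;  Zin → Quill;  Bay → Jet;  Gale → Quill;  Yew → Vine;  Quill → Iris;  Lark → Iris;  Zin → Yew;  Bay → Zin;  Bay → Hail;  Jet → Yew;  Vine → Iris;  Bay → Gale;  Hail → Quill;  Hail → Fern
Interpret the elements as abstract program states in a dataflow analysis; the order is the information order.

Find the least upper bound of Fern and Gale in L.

Common upper bounds of {Fern, Gale}: Iris.
The least among these is Iris.

Iris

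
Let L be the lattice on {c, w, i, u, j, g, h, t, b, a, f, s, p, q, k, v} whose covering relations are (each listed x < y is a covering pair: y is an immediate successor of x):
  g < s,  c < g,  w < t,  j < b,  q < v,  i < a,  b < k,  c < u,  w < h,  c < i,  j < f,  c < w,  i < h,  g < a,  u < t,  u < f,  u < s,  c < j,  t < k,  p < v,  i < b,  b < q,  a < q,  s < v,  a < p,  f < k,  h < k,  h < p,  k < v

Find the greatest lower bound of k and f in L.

Common lower bounds of {k, f}: c, f, j, u.
The greatest among these is f.

f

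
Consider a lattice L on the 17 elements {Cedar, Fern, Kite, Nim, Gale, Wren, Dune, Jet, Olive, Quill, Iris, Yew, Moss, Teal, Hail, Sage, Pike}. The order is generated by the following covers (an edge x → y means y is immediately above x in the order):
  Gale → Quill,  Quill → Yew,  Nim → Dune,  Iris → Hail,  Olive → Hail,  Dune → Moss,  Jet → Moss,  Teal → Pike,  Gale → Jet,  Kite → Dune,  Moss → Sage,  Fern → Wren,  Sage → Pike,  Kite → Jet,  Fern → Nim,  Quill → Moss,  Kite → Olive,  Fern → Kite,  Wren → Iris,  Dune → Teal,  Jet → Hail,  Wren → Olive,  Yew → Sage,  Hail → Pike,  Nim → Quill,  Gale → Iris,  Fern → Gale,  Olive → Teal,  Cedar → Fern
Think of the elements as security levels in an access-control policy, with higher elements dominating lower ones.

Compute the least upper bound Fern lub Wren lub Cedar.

Common upper bounds of {Fern, Wren, Cedar}: Hail, Iris, Olive, Pike, Teal, Wren.
The least among these is Wren.

Wren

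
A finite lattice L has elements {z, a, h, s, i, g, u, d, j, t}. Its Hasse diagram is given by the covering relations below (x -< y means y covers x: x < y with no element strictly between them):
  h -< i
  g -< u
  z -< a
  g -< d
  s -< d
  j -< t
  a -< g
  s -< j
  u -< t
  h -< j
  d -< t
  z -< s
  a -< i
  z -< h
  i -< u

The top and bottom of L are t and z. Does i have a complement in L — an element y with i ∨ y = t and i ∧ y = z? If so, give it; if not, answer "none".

s

Need y with i ∨ y = t and i ∧ y = z.
Checking each element gives: s.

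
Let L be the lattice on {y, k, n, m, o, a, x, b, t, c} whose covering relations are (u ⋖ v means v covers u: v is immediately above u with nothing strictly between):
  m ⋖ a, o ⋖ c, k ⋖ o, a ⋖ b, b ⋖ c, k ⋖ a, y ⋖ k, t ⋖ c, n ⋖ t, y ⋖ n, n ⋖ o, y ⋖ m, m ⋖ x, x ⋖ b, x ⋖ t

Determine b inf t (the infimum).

x

Common lower bounds of {b, t}: m, x, y.
The greatest among these is x.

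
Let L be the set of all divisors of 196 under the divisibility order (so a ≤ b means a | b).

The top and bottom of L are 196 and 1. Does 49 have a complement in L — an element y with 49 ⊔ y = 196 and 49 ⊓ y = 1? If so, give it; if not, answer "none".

Need y with 49 ∨ y = 196 and 49 ∧ y = 1.
Checking each element gives: 4.

4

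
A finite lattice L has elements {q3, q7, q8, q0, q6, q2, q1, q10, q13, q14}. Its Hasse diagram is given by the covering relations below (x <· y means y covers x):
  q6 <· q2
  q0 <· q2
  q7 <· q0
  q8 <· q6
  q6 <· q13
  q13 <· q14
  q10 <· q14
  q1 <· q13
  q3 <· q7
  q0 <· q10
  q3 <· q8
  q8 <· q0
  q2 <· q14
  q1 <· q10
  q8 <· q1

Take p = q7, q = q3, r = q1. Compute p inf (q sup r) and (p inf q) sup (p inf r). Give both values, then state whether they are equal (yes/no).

q3; q3; yes

q sup r = q1, so p inf (q sup r) = q7 inf q1 = q3.
p inf q = q3 and p inf r = q3, so (p inf q) sup (p inf r) = q3 sup q3 = q3.
Equal: yes.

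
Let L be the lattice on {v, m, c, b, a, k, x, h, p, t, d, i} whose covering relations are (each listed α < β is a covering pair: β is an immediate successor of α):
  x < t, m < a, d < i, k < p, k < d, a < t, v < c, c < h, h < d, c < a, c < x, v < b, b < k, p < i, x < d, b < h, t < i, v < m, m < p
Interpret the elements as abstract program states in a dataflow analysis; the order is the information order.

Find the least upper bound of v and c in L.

Common upper bounds of {v, c}: a, c, d, h, i, t, x.
The least among these is c.

c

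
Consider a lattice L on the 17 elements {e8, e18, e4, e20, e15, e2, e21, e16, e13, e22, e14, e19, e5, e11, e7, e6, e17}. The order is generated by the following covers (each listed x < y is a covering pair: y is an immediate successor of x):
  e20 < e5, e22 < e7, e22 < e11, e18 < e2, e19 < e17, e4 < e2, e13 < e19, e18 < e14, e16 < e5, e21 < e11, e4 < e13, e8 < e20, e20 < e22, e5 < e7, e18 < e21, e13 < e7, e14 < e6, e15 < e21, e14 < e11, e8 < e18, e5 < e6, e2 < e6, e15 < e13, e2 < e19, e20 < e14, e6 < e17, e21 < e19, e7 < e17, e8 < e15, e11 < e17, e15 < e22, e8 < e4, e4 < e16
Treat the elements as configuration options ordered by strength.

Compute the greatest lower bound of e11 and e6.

Common lower bounds of {e11, e6}: e14, e18, e20, e8.
The greatest among these is e14.

e14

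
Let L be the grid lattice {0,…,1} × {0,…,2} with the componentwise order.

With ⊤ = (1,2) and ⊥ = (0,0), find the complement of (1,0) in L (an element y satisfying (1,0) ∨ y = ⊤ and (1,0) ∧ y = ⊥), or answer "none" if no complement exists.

(0,2)

Need y with (1,0) ∨ y = (1,2) and (1,0) ∧ y = (0,0).
Checking each element gives: (0,2).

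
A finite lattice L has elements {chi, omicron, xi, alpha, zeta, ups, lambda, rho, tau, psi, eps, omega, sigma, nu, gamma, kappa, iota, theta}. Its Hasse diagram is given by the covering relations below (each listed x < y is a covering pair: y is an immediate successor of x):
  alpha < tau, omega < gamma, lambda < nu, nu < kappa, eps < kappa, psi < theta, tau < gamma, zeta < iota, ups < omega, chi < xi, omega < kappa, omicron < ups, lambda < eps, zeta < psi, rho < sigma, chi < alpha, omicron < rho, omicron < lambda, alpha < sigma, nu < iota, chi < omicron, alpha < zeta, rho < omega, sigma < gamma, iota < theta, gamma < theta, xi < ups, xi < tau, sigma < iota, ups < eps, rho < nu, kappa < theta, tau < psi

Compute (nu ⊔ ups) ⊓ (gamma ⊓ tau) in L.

xi

nu ∨ ups = kappa
gamma ∧ tau = tau
kappa ∧ tau = xi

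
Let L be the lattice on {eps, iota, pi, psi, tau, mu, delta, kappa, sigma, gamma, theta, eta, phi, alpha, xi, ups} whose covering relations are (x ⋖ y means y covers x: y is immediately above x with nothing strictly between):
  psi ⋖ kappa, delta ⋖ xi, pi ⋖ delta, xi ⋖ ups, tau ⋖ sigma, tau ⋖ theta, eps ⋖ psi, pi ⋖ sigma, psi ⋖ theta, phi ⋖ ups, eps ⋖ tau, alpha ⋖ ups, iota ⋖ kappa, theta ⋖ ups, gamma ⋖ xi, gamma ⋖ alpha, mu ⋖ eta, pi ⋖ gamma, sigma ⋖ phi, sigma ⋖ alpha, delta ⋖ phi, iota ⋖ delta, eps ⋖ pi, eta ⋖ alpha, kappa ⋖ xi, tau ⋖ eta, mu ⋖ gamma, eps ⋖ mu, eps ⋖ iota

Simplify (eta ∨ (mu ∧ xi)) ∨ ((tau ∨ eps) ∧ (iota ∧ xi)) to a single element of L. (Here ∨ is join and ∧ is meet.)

eta

mu ∧ xi = mu
eta ∨ mu = eta
tau ∨ eps = tau
iota ∧ xi = iota
tau ∧ iota = eps
eta ∨ eps = eta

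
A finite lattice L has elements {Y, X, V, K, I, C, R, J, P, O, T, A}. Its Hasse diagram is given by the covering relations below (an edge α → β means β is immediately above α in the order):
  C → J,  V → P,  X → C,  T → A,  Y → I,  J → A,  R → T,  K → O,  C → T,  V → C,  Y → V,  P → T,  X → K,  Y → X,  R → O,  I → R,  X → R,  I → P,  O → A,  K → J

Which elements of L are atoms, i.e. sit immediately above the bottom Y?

I, V, X

The atoms are exactly the elements that cover Y: I, V, X.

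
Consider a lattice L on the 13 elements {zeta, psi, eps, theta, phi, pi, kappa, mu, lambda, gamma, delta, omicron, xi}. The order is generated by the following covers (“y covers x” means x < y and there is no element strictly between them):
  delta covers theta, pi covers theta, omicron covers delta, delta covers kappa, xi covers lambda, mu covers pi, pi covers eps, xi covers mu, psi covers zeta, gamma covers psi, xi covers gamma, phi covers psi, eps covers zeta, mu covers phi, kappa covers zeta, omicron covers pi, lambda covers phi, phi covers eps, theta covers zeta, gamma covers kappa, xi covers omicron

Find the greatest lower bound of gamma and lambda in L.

psi

Common lower bounds of {gamma, lambda}: psi, zeta.
The greatest among these is psi.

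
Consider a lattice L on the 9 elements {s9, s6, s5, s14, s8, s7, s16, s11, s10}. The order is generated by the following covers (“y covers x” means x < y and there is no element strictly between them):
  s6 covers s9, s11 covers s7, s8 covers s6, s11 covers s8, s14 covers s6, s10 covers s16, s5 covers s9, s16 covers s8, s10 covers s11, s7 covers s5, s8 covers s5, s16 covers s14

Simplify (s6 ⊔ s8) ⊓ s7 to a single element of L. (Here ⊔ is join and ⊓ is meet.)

s6 ∨ s8 = s8
s8 ∧ s7 = s5

s5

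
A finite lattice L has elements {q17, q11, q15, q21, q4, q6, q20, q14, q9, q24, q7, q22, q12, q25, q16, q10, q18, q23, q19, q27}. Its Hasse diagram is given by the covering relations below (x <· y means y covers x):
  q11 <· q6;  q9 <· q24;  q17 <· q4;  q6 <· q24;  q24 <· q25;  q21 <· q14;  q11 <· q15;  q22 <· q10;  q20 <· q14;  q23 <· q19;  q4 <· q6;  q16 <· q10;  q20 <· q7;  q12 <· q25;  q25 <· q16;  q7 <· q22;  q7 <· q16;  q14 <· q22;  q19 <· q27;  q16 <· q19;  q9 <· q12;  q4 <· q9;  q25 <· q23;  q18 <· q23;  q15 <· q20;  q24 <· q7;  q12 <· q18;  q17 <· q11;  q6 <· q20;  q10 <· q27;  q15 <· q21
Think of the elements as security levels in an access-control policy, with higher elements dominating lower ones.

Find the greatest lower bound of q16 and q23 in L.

Common lower bounds of {q16, q23}: q11, q12, q17, q24, q25, q4, q6, q9.
The greatest among these is q25.

q25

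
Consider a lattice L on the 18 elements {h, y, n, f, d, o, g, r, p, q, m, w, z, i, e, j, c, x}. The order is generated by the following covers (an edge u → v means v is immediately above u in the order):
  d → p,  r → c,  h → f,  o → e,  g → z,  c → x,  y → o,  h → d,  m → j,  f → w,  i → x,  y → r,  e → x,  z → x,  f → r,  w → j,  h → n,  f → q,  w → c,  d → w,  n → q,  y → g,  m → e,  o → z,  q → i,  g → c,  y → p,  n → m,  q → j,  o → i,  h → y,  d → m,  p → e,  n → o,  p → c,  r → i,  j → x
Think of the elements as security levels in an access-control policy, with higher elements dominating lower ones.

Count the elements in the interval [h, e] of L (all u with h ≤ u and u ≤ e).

8

The interval [h, e] = {d, e, h, m, n, o, p, y}, which has 8 elements.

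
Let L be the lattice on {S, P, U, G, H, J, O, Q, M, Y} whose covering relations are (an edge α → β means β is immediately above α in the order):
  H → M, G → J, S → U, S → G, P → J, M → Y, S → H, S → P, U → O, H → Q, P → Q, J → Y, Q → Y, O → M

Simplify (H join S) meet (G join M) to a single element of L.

H ∨ S = H
G ∨ M = Y
H ∧ Y = H

H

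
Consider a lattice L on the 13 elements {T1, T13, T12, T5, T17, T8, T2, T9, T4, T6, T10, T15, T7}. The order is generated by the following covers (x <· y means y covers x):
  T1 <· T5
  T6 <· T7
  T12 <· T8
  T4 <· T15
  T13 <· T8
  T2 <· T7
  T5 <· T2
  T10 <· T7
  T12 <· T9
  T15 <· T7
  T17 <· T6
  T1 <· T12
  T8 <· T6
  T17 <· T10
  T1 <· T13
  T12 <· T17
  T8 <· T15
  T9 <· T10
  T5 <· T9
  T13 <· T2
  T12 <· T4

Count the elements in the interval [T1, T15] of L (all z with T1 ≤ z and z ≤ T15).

6

The interval [T1, T15] = {T1, T12, T13, T15, T4, T8}, which has 6 elements.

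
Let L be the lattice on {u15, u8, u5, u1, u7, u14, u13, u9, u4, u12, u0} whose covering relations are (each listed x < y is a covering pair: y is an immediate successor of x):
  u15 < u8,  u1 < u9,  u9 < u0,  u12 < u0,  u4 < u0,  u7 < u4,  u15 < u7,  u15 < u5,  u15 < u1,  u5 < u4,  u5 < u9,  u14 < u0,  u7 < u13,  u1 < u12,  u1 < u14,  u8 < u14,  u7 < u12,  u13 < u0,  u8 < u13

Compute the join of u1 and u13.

u0

Common upper bounds of {u1, u13}: u0.
The least among these is u0.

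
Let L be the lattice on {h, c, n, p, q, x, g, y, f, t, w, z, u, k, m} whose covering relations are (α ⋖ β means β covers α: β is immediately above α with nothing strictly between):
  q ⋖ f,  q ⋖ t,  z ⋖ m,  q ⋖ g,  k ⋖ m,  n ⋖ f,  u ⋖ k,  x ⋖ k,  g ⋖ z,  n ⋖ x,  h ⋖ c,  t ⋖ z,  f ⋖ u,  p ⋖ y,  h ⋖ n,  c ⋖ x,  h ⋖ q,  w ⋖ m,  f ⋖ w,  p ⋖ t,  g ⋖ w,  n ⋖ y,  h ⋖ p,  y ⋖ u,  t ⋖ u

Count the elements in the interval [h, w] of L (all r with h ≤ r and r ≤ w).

6

The interval [h, w] = {f, g, h, n, q, w}, which has 6 elements.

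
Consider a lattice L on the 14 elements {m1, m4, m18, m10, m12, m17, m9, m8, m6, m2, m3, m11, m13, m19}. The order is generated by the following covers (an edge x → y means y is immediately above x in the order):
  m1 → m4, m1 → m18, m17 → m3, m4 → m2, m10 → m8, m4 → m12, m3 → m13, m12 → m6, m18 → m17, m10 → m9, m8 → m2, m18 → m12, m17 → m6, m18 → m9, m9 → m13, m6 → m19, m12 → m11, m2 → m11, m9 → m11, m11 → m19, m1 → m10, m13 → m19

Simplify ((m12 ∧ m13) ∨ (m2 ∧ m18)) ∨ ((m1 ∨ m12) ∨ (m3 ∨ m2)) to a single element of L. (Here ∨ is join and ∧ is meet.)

m19

m12 ∧ m13 = m18
m2 ∧ m18 = m1
m18 ∨ m1 = m18
m1 ∨ m12 = m12
m3 ∨ m2 = m19
m12 ∨ m19 = m19
m18 ∨ m19 = m19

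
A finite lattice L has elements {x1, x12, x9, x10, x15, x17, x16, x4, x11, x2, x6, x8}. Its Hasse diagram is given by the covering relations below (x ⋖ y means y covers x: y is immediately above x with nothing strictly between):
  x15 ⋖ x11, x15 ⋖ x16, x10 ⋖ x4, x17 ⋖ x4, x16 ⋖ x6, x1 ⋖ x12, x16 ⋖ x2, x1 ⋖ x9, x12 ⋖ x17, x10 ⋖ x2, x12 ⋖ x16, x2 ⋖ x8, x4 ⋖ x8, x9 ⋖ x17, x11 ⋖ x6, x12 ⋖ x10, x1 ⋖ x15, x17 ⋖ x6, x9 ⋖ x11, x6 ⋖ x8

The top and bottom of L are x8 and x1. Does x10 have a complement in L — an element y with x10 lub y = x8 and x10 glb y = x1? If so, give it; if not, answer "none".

x11

Need y with x10 ∨ y = x8 and x10 ∧ y = x1.
Checking each element gives: x11.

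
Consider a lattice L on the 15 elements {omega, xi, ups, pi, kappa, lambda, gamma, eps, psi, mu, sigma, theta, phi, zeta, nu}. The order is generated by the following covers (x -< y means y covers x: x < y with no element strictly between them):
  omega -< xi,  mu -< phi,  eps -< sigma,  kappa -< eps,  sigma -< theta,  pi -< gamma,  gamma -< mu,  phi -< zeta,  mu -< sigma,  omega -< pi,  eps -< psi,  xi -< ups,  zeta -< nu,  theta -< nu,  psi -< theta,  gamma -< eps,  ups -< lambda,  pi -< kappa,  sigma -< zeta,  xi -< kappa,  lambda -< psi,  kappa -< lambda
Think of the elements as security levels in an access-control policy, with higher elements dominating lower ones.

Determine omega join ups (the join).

Common upper bounds of {omega, ups}: lambda, nu, psi, theta, ups.
The least among these is ups.

ups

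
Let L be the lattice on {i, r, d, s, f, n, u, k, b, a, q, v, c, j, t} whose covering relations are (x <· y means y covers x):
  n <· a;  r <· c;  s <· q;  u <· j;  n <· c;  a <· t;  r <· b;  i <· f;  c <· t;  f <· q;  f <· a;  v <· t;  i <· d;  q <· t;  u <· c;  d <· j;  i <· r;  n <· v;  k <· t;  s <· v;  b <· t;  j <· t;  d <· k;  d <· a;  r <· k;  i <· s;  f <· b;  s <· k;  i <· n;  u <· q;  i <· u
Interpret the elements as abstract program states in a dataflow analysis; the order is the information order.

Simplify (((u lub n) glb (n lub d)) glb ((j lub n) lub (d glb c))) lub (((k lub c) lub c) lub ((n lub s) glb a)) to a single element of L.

t

u ∨ n = c
n ∨ d = a
c ∧ a = n
j ∨ n = t
d ∧ c = i
t ∨ i = t
n ∧ t = n
k ∨ c = t
t ∨ c = t
n ∨ s = v
v ∧ a = n
t ∨ n = t
n ∨ t = t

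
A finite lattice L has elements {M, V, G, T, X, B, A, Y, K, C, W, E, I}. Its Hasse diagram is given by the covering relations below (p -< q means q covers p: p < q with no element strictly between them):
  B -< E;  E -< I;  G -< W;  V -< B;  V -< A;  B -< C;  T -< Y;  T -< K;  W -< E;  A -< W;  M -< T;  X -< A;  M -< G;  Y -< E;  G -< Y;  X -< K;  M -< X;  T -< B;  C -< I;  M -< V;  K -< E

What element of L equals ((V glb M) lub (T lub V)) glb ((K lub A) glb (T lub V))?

V ∧ M = M
T ∨ V = B
M ∨ B = B
K ∨ A = E
T ∨ V = B
E ∧ B = B
B ∧ B = B

B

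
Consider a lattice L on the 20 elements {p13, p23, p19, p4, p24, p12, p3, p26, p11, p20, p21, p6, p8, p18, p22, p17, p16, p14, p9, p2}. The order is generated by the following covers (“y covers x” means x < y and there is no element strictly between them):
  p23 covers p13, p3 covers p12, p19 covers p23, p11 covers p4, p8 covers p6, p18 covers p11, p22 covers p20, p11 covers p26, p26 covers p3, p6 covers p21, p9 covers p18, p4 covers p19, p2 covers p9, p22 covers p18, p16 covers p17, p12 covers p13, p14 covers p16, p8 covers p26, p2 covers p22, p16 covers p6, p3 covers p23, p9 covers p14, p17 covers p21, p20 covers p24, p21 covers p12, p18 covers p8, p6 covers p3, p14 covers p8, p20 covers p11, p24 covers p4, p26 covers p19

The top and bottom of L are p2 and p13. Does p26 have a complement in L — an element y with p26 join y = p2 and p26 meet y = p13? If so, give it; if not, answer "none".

none

For every candidate y, either p26 ∨ y ≠ p2 or p26 ∧ y ≠ p13; no complement exists.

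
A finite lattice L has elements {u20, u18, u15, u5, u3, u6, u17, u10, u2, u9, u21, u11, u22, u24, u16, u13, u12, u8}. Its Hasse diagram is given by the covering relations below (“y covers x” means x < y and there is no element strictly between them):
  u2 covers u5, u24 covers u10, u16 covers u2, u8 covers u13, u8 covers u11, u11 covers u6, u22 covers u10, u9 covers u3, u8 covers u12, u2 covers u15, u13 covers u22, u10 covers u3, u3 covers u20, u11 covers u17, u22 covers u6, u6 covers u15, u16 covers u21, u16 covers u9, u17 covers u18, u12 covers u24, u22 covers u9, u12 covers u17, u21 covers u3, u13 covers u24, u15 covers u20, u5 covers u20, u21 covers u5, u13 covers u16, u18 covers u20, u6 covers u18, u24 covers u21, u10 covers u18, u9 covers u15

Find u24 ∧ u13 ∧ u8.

u24

Common lower bounds of {u24, u13, u8}: u10, u18, u20, u21, u24, u3, u5.
The greatest among these is u24.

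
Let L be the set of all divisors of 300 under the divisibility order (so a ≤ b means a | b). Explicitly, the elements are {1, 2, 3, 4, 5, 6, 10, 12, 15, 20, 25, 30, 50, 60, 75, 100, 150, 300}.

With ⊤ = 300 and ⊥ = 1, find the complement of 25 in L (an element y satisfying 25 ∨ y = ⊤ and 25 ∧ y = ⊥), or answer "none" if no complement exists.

12

Need y with 25 ∨ y = 300 and 25 ∧ y = 1.
Checking each element gives: 12.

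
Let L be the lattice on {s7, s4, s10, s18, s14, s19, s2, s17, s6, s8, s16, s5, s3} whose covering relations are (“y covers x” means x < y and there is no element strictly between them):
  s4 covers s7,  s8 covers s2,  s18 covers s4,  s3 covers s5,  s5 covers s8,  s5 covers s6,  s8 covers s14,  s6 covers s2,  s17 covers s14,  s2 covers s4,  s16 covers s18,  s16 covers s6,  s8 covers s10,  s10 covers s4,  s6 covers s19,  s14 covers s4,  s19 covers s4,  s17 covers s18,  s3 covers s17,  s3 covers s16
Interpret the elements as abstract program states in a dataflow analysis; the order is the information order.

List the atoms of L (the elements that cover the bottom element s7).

The atoms are exactly the elements that cover s7: s4.

s4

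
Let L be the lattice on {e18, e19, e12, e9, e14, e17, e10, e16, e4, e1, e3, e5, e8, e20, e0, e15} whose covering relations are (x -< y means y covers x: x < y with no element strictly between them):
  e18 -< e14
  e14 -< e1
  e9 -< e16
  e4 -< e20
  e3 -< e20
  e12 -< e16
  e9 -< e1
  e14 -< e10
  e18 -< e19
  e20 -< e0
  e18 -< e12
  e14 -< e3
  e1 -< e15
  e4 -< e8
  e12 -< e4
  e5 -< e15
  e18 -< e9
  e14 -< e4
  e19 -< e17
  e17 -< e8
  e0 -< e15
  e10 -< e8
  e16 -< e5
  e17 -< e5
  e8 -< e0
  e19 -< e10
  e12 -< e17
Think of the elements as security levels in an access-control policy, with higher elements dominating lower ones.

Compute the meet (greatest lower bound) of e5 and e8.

Common lower bounds of {e5, e8}: e12, e17, e18, e19.
The greatest among these is e17.

e17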